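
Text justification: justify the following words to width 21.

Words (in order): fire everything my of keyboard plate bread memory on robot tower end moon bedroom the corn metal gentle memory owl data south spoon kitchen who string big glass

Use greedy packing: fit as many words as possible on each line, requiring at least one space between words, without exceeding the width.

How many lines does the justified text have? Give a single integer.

Answer: 8

Derivation:
Line 1: ['fire', 'everything', 'my', 'of'] (min_width=21, slack=0)
Line 2: ['keyboard', 'plate', 'bread'] (min_width=20, slack=1)
Line 3: ['memory', 'on', 'robot', 'tower'] (min_width=21, slack=0)
Line 4: ['end', 'moon', 'bedroom', 'the'] (min_width=20, slack=1)
Line 5: ['corn', 'metal', 'gentle'] (min_width=17, slack=4)
Line 6: ['memory', 'owl', 'data', 'south'] (min_width=21, slack=0)
Line 7: ['spoon', 'kitchen', 'who'] (min_width=17, slack=4)
Line 8: ['string', 'big', 'glass'] (min_width=16, slack=5)
Total lines: 8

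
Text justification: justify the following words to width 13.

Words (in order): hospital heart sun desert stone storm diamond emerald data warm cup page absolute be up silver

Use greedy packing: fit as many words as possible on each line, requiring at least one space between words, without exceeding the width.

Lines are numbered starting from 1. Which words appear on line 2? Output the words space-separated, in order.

Answer: heart sun

Derivation:
Line 1: ['hospital'] (min_width=8, slack=5)
Line 2: ['heart', 'sun'] (min_width=9, slack=4)
Line 3: ['desert', 'stone'] (min_width=12, slack=1)
Line 4: ['storm', 'diamond'] (min_width=13, slack=0)
Line 5: ['emerald', 'data'] (min_width=12, slack=1)
Line 6: ['warm', 'cup', 'page'] (min_width=13, slack=0)
Line 7: ['absolute', 'be'] (min_width=11, slack=2)
Line 8: ['up', 'silver'] (min_width=9, slack=4)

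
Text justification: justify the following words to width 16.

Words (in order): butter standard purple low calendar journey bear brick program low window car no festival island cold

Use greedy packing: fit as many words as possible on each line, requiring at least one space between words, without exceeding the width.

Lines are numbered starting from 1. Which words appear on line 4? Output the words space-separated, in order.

Answer: bear brick

Derivation:
Line 1: ['butter', 'standard'] (min_width=15, slack=1)
Line 2: ['purple', 'low'] (min_width=10, slack=6)
Line 3: ['calendar', 'journey'] (min_width=16, slack=0)
Line 4: ['bear', 'brick'] (min_width=10, slack=6)
Line 5: ['program', 'low'] (min_width=11, slack=5)
Line 6: ['window', 'car', 'no'] (min_width=13, slack=3)
Line 7: ['festival', 'island'] (min_width=15, slack=1)
Line 8: ['cold'] (min_width=4, slack=12)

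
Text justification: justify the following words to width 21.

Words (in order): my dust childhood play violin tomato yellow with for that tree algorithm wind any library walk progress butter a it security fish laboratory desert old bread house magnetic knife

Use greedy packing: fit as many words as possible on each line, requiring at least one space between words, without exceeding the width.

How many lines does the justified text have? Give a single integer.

Answer: 10

Derivation:
Line 1: ['my', 'dust', 'childhood'] (min_width=17, slack=4)
Line 2: ['play', 'violin', 'tomato'] (min_width=18, slack=3)
Line 3: ['yellow', 'with', 'for', 'that'] (min_width=20, slack=1)
Line 4: ['tree', 'algorithm', 'wind'] (min_width=19, slack=2)
Line 5: ['any', 'library', 'walk'] (min_width=16, slack=5)
Line 6: ['progress', 'butter', 'a', 'it'] (min_width=20, slack=1)
Line 7: ['security', 'fish'] (min_width=13, slack=8)
Line 8: ['laboratory', 'desert', 'old'] (min_width=21, slack=0)
Line 9: ['bread', 'house', 'magnetic'] (min_width=20, slack=1)
Line 10: ['knife'] (min_width=5, slack=16)
Total lines: 10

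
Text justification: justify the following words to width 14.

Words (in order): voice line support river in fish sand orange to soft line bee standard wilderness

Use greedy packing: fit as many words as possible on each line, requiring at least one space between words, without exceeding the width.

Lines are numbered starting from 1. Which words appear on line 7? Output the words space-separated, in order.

Line 1: ['voice', 'line'] (min_width=10, slack=4)
Line 2: ['support', 'river'] (min_width=13, slack=1)
Line 3: ['in', 'fish', 'sand'] (min_width=12, slack=2)
Line 4: ['orange', 'to', 'soft'] (min_width=14, slack=0)
Line 5: ['line', 'bee'] (min_width=8, slack=6)
Line 6: ['standard'] (min_width=8, slack=6)
Line 7: ['wilderness'] (min_width=10, slack=4)

Answer: wilderness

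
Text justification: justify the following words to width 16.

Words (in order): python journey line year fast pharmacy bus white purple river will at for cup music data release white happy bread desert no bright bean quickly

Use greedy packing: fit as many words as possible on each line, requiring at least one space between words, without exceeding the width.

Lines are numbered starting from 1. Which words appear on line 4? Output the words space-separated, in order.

Answer: white purple

Derivation:
Line 1: ['python', 'journey'] (min_width=14, slack=2)
Line 2: ['line', 'year', 'fast'] (min_width=14, slack=2)
Line 3: ['pharmacy', 'bus'] (min_width=12, slack=4)
Line 4: ['white', 'purple'] (min_width=12, slack=4)
Line 5: ['river', 'will', 'at'] (min_width=13, slack=3)
Line 6: ['for', 'cup', 'music'] (min_width=13, slack=3)
Line 7: ['data', 'release'] (min_width=12, slack=4)
Line 8: ['white', 'happy'] (min_width=11, slack=5)
Line 9: ['bread', 'desert', 'no'] (min_width=15, slack=1)
Line 10: ['bright', 'bean'] (min_width=11, slack=5)
Line 11: ['quickly'] (min_width=7, slack=9)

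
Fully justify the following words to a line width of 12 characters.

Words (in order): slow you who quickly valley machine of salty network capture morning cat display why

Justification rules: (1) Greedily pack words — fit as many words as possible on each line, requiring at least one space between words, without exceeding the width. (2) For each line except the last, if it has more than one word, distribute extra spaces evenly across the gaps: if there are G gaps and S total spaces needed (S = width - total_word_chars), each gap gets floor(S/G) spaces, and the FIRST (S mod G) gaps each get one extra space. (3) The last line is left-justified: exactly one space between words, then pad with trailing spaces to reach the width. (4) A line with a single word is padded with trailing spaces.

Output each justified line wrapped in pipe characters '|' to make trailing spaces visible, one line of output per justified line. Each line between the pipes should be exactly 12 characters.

Line 1: ['slow', 'you', 'who'] (min_width=12, slack=0)
Line 2: ['quickly'] (min_width=7, slack=5)
Line 3: ['valley'] (min_width=6, slack=6)
Line 4: ['machine', 'of'] (min_width=10, slack=2)
Line 5: ['salty'] (min_width=5, slack=7)
Line 6: ['network'] (min_width=7, slack=5)
Line 7: ['capture'] (min_width=7, slack=5)
Line 8: ['morning', 'cat'] (min_width=11, slack=1)
Line 9: ['display', 'why'] (min_width=11, slack=1)

Answer: |slow you who|
|quickly     |
|valley      |
|machine   of|
|salty       |
|network     |
|capture     |
|morning  cat|
|display why |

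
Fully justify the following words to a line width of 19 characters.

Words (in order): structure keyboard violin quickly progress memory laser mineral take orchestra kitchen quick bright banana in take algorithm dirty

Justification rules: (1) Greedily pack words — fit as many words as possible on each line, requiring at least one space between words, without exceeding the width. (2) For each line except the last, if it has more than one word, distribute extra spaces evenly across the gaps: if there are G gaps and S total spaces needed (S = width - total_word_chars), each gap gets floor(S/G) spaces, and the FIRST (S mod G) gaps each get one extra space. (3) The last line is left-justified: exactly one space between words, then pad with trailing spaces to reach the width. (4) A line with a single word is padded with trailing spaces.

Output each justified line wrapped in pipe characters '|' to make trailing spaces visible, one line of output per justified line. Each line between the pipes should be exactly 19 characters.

Line 1: ['structure', 'keyboard'] (min_width=18, slack=1)
Line 2: ['violin', 'quickly'] (min_width=14, slack=5)
Line 3: ['progress', 'memory'] (min_width=15, slack=4)
Line 4: ['laser', 'mineral', 'take'] (min_width=18, slack=1)
Line 5: ['orchestra', 'kitchen'] (min_width=17, slack=2)
Line 6: ['quick', 'bright', 'banana'] (min_width=19, slack=0)
Line 7: ['in', 'take', 'algorithm'] (min_width=17, slack=2)
Line 8: ['dirty'] (min_width=5, slack=14)

Answer: |structure  keyboard|
|violin      quickly|
|progress     memory|
|laser  mineral take|
|orchestra   kitchen|
|quick bright banana|
|in  take  algorithm|
|dirty              |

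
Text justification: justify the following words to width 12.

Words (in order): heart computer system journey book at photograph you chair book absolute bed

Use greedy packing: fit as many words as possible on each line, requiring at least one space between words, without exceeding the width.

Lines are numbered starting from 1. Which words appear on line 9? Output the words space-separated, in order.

Line 1: ['heart'] (min_width=5, slack=7)
Line 2: ['computer'] (min_width=8, slack=4)
Line 3: ['system'] (min_width=6, slack=6)
Line 4: ['journey', 'book'] (min_width=12, slack=0)
Line 5: ['at'] (min_width=2, slack=10)
Line 6: ['photograph'] (min_width=10, slack=2)
Line 7: ['you', 'chair'] (min_width=9, slack=3)
Line 8: ['book'] (min_width=4, slack=8)
Line 9: ['absolute', 'bed'] (min_width=12, slack=0)

Answer: absolute bed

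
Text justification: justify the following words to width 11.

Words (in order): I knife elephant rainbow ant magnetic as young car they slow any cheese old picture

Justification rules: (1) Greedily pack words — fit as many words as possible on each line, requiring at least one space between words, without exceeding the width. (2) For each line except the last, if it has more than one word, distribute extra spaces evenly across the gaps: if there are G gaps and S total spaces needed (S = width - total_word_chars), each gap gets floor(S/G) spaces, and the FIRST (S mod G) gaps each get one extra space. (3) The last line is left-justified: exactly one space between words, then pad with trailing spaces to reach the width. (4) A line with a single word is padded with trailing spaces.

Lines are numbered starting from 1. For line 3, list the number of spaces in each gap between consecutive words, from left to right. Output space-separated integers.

Answer: 1

Derivation:
Line 1: ['I', 'knife'] (min_width=7, slack=4)
Line 2: ['elephant'] (min_width=8, slack=3)
Line 3: ['rainbow', 'ant'] (min_width=11, slack=0)
Line 4: ['magnetic', 'as'] (min_width=11, slack=0)
Line 5: ['young', 'car'] (min_width=9, slack=2)
Line 6: ['they', 'slow'] (min_width=9, slack=2)
Line 7: ['any', 'cheese'] (min_width=10, slack=1)
Line 8: ['old', 'picture'] (min_width=11, slack=0)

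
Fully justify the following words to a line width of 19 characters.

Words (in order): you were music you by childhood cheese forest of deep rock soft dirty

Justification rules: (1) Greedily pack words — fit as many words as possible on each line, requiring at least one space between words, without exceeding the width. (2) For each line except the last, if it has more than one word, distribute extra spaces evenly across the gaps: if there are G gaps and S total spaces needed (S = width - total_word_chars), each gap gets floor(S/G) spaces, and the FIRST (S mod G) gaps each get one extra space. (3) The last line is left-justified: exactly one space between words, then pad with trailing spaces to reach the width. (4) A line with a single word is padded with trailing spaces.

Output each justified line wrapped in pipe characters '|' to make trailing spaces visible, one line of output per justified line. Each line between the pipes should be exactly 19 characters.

Answer: |you  were music you|
|by childhood cheese|
|forest of deep rock|
|soft dirty         |

Derivation:
Line 1: ['you', 'were', 'music', 'you'] (min_width=18, slack=1)
Line 2: ['by', 'childhood', 'cheese'] (min_width=19, slack=0)
Line 3: ['forest', 'of', 'deep', 'rock'] (min_width=19, slack=0)
Line 4: ['soft', 'dirty'] (min_width=10, slack=9)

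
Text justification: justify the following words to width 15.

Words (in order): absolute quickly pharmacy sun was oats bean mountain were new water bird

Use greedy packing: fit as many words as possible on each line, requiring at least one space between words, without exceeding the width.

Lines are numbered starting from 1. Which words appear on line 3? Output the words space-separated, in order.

Line 1: ['absolute'] (min_width=8, slack=7)
Line 2: ['quickly'] (min_width=7, slack=8)
Line 3: ['pharmacy', 'sun'] (min_width=12, slack=3)
Line 4: ['was', 'oats', 'bean'] (min_width=13, slack=2)
Line 5: ['mountain', 'were'] (min_width=13, slack=2)
Line 6: ['new', 'water', 'bird'] (min_width=14, slack=1)

Answer: pharmacy sun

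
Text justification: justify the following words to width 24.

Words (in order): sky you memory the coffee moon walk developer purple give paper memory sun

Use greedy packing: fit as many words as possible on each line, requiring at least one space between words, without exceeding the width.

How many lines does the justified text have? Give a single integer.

Answer: 4

Derivation:
Line 1: ['sky', 'you', 'memory', 'the'] (min_width=18, slack=6)
Line 2: ['coffee', 'moon', 'walk'] (min_width=16, slack=8)
Line 3: ['developer', 'purple', 'give'] (min_width=21, slack=3)
Line 4: ['paper', 'memory', 'sun'] (min_width=16, slack=8)
Total lines: 4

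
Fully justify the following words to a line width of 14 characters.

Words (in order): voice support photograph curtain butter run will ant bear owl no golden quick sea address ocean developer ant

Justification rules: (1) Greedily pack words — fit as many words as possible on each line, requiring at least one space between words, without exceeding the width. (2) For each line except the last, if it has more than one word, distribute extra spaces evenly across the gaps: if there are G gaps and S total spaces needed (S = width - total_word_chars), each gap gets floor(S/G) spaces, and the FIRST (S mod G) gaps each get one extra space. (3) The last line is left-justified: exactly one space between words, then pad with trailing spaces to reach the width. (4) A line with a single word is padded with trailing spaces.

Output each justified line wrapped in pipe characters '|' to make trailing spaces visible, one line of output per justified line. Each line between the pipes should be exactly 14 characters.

Line 1: ['voice', 'support'] (min_width=13, slack=1)
Line 2: ['photograph'] (min_width=10, slack=4)
Line 3: ['curtain', 'butter'] (min_width=14, slack=0)
Line 4: ['run', 'will', 'ant'] (min_width=12, slack=2)
Line 5: ['bear', 'owl', 'no'] (min_width=11, slack=3)
Line 6: ['golden', 'quick'] (min_width=12, slack=2)
Line 7: ['sea', 'address'] (min_width=11, slack=3)
Line 8: ['ocean'] (min_width=5, slack=9)
Line 9: ['developer', 'ant'] (min_width=13, slack=1)

Answer: |voice  support|
|photograph    |
|curtain butter|
|run  will  ant|
|bear   owl  no|
|golden   quick|
|sea    address|
|ocean         |
|developer ant |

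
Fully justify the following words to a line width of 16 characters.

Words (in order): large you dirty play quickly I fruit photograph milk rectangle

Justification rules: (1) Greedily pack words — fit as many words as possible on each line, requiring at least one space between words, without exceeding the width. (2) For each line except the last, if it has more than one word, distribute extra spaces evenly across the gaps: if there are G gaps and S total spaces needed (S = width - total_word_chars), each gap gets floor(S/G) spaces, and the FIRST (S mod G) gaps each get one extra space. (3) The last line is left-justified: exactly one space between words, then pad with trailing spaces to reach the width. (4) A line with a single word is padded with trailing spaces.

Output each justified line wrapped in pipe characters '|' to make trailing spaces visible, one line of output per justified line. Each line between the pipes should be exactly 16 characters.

Line 1: ['large', 'you', 'dirty'] (min_width=15, slack=1)
Line 2: ['play', 'quickly', 'I'] (min_width=14, slack=2)
Line 3: ['fruit', 'photograph'] (min_width=16, slack=0)
Line 4: ['milk', 'rectangle'] (min_width=14, slack=2)

Answer: |large  you dirty|
|play  quickly  I|
|fruit photograph|
|milk rectangle  |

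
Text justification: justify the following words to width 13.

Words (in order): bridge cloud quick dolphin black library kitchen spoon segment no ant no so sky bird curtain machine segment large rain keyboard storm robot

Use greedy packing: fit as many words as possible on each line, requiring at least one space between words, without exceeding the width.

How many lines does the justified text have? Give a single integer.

Answer: 11

Derivation:
Line 1: ['bridge', 'cloud'] (min_width=12, slack=1)
Line 2: ['quick', 'dolphin'] (min_width=13, slack=0)
Line 3: ['black', 'library'] (min_width=13, slack=0)
Line 4: ['kitchen', 'spoon'] (min_width=13, slack=0)
Line 5: ['segment', 'no'] (min_width=10, slack=3)
Line 6: ['ant', 'no', 'so', 'sky'] (min_width=13, slack=0)
Line 7: ['bird', 'curtain'] (min_width=12, slack=1)
Line 8: ['machine'] (min_width=7, slack=6)
Line 9: ['segment', 'large'] (min_width=13, slack=0)
Line 10: ['rain', 'keyboard'] (min_width=13, slack=0)
Line 11: ['storm', 'robot'] (min_width=11, slack=2)
Total lines: 11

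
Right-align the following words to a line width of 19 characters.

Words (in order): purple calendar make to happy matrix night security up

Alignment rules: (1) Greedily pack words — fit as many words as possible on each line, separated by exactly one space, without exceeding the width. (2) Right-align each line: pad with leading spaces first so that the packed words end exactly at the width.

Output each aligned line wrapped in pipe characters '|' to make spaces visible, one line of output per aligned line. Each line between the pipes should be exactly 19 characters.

Answer: |    purple calendar|
|      make to happy|
|       matrix night|
|        security up|

Derivation:
Line 1: ['purple', 'calendar'] (min_width=15, slack=4)
Line 2: ['make', 'to', 'happy'] (min_width=13, slack=6)
Line 3: ['matrix', 'night'] (min_width=12, slack=7)
Line 4: ['security', 'up'] (min_width=11, slack=8)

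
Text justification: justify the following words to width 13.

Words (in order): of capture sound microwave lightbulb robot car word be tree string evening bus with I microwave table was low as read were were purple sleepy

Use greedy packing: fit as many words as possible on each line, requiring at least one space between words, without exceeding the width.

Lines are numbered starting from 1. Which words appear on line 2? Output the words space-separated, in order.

Answer: sound

Derivation:
Line 1: ['of', 'capture'] (min_width=10, slack=3)
Line 2: ['sound'] (min_width=5, slack=8)
Line 3: ['microwave'] (min_width=9, slack=4)
Line 4: ['lightbulb'] (min_width=9, slack=4)
Line 5: ['robot', 'car'] (min_width=9, slack=4)
Line 6: ['word', 'be', 'tree'] (min_width=12, slack=1)
Line 7: ['string'] (min_width=6, slack=7)
Line 8: ['evening', 'bus'] (min_width=11, slack=2)
Line 9: ['with', 'I'] (min_width=6, slack=7)
Line 10: ['microwave'] (min_width=9, slack=4)
Line 11: ['table', 'was', 'low'] (min_width=13, slack=0)
Line 12: ['as', 'read', 'were'] (min_width=12, slack=1)
Line 13: ['were', 'purple'] (min_width=11, slack=2)
Line 14: ['sleepy'] (min_width=6, slack=7)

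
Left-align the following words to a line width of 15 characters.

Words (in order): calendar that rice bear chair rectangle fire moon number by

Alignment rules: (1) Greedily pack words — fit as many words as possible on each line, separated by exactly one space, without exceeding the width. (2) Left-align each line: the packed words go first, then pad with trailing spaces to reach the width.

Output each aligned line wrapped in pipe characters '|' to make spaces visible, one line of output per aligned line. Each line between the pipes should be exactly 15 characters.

Answer: |calendar that  |
|rice bear chair|
|rectangle fire |
|moon number by |

Derivation:
Line 1: ['calendar', 'that'] (min_width=13, slack=2)
Line 2: ['rice', 'bear', 'chair'] (min_width=15, slack=0)
Line 3: ['rectangle', 'fire'] (min_width=14, slack=1)
Line 4: ['moon', 'number', 'by'] (min_width=14, slack=1)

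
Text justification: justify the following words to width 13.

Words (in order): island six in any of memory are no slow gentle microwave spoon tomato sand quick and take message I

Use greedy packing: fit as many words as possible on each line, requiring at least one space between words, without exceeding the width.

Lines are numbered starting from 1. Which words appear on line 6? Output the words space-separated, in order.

Answer: spoon tomato

Derivation:
Line 1: ['island', 'six', 'in'] (min_width=13, slack=0)
Line 2: ['any', 'of', 'memory'] (min_width=13, slack=0)
Line 3: ['are', 'no', 'slow'] (min_width=11, slack=2)
Line 4: ['gentle'] (min_width=6, slack=7)
Line 5: ['microwave'] (min_width=9, slack=4)
Line 6: ['spoon', 'tomato'] (min_width=12, slack=1)
Line 7: ['sand', 'quick'] (min_width=10, slack=3)
Line 8: ['and', 'take'] (min_width=8, slack=5)
Line 9: ['message', 'I'] (min_width=9, slack=4)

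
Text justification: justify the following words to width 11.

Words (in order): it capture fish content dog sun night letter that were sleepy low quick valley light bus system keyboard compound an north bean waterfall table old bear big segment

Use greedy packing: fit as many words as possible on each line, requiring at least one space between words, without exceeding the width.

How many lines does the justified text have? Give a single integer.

Line 1: ['it', 'capture'] (min_width=10, slack=1)
Line 2: ['fish'] (min_width=4, slack=7)
Line 3: ['content', 'dog'] (min_width=11, slack=0)
Line 4: ['sun', 'night'] (min_width=9, slack=2)
Line 5: ['letter', 'that'] (min_width=11, slack=0)
Line 6: ['were', 'sleepy'] (min_width=11, slack=0)
Line 7: ['low', 'quick'] (min_width=9, slack=2)
Line 8: ['valley'] (min_width=6, slack=5)
Line 9: ['light', 'bus'] (min_width=9, slack=2)
Line 10: ['system'] (min_width=6, slack=5)
Line 11: ['keyboard'] (min_width=8, slack=3)
Line 12: ['compound', 'an'] (min_width=11, slack=0)
Line 13: ['north', 'bean'] (min_width=10, slack=1)
Line 14: ['waterfall'] (min_width=9, slack=2)
Line 15: ['table', 'old'] (min_width=9, slack=2)
Line 16: ['bear', 'big'] (min_width=8, slack=3)
Line 17: ['segment'] (min_width=7, slack=4)
Total lines: 17

Answer: 17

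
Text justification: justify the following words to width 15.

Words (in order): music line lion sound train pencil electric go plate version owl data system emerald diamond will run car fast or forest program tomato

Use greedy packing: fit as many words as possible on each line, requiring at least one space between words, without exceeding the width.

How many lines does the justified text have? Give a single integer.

Answer: 10

Derivation:
Line 1: ['music', 'line', 'lion'] (min_width=15, slack=0)
Line 2: ['sound', 'train'] (min_width=11, slack=4)
Line 3: ['pencil', 'electric'] (min_width=15, slack=0)
Line 4: ['go', 'plate'] (min_width=8, slack=7)
Line 5: ['version', 'owl'] (min_width=11, slack=4)
Line 6: ['data', 'system'] (min_width=11, slack=4)
Line 7: ['emerald', 'diamond'] (min_width=15, slack=0)
Line 8: ['will', 'run', 'car'] (min_width=12, slack=3)
Line 9: ['fast', 'or', 'forest'] (min_width=14, slack=1)
Line 10: ['program', 'tomato'] (min_width=14, slack=1)
Total lines: 10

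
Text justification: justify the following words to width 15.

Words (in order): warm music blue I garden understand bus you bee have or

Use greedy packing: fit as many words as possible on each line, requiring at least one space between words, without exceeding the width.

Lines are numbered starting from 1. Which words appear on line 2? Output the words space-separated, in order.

Answer: I garden

Derivation:
Line 1: ['warm', 'music', 'blue'] (min_width=15, slack=0)
Line 2: ['I', 'garden'] (min_width=8, slack=7)
Line 3: ['understand', 'bus'] (min_width=14, slack=1)
Line 4: ['you', 'bee', 'have', 'or'] (min_width=15, slack=0)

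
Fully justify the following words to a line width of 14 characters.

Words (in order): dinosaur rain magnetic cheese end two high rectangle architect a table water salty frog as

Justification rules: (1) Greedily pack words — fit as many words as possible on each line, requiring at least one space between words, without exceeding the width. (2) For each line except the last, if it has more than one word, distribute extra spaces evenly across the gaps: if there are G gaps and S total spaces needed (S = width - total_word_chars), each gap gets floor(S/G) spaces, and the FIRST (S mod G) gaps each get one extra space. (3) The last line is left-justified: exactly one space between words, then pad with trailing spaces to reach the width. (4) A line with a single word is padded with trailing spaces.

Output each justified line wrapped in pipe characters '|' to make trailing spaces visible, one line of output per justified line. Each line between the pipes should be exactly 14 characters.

Answer: |dinosaur  rain|
|magnetic      |
|cheese end two|
|high rectangle|
|architect    a|
|table    water|
|salty frog as |

Derivation:
Line 1: ['dinosaur', 'rain'] (min_width=13, slack=1)
Line 2: ['magnetic'] (min_width=8, slack=6)
Line 3: ['cheese', 'end', 'two'] (min_width=14, slack=0)
Line 4: ['high', 'rectangle'] (min_width=14, slack=0)
Line 5: ['architect', 'a'] (min_width=11, slack=3)
Line 6: ['table', 'water'] (min_width=11, slack=3)
Line 7: ['salty', 'frog', 'as'] (min_width=13, slack=1)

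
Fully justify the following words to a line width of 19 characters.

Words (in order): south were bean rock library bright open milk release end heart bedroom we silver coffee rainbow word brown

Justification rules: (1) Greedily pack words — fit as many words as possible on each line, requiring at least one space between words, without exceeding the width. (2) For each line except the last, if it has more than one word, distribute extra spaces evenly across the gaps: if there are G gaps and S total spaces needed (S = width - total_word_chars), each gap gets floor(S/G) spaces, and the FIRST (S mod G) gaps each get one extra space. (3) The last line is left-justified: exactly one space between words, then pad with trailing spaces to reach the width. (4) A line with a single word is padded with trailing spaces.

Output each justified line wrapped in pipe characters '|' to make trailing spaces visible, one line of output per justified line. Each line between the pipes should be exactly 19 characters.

Answer: |south   were   bean|
|rock library bright|
|open  milk  release|
|end  heart  bedroom|
|we   silver  coffee|
|rainbow word brown |

Derivation:
Line 1: ['south', 'were', 'bean'] (min_width=15, slack=4)
Line 2: ['rock', 'library', 'bright'] (min_width=19, slack=0)
Line 3: ['open', 'milk', 'release'] (min_width=17, slack=2)
Line 4: ['end', 'heart', 'bedroom'] (min_width=17, slack=2)
Line 5: ['we', 'silver', 'coffee'] (min_width=16, slack=3)
Line 6: ['rainbow', 'word', 'brown'] (min_width=18, slack=1)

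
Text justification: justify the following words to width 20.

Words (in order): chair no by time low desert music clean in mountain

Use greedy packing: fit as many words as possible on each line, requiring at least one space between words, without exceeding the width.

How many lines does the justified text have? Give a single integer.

Line 1: ['chair', 'no', 'by', 'time', 'low'] (min_width=20, slack=0)
Line 2: ['desert', 'music', 'clean'] (min_width=18, slack=2)
Line 3: ['in', 'mountain'] (min_width=11, slack=9)
Total lines: 3

Answer: 3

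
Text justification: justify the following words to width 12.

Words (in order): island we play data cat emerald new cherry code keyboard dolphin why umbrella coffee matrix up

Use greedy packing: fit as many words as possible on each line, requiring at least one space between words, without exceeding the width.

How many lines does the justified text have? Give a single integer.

Line 1: ['island', 'we'] (min_width=9, slack=3)
Line 2: ['play', 'data'] (min_width=9, slack=3)
Line 3: ['cat', 'emerald'] (min_width=11, slack=1)
Line 4: ['new', 'cherry'] (min_width=10, slack=2)
Line 5: ['code'] (min_width=4, slack=8)
Line 6: ['keyboard'] (min_width=8, slack=4)
Line 7: ['dolphin', 'why'] (min_width=11, slack=1)
Line 8: ['umbrella'] (min_width=8, slack=4)
Line 9: ['coffee'] (min_width=6, slack=6)
Line 10: ['matrix', 'up'] (min_width=9, slack=3)
Total lines: 10

Answer: 10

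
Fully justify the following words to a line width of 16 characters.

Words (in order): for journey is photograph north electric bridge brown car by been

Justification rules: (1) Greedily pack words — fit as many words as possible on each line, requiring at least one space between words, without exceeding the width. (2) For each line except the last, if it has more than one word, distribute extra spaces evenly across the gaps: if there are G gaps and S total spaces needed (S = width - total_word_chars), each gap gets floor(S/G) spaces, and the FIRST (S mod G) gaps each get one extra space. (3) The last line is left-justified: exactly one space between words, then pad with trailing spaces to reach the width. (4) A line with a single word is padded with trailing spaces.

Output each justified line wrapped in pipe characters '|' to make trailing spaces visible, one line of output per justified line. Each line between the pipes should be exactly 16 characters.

Line 1: ['for', 'journey', 'is'] (min_width=14, slack=2)
Line 2: ['photograph', 'north'] (min_width=16, slack=0)
Line 3: ['electric', 'bridge'] (min_width=15, slack=1)
Line 4: ['brown', 'car', 'by'] (min_width=12, slack=4)
Line 5: ['been'] (min_width=4, slack=12)

Answer: |for  journey  is|
|photograph north|
|electric  bridge|
|brown   car   by|
|been            |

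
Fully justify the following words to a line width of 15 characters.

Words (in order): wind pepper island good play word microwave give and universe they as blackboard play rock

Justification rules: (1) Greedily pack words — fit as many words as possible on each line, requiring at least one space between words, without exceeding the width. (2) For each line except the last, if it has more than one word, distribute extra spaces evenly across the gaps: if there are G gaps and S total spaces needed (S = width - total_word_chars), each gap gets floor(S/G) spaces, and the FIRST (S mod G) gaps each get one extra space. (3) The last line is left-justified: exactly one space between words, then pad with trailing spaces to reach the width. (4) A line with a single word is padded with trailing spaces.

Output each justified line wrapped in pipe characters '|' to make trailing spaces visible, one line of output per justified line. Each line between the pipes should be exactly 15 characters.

Line 1: ['wind', 'pepper'] (min_width=11, slack=4)
Line 2: ['island', 'good'] (min_width=11, slack=4)
Line 3: ['play', 'word'] (min_width=9, slack=6)
Line 4: ['microwave', 'give'] (min_width=14, slack=1)
Line 5: ['and', 'universe'] (min_width=12, slack=3)
Line 6: ['they', 'as'] (min_width=7, slack=8)
Line 7: ['blackboard', 'play'] (min_width=15, slack=0)
Line 8: ['rock'] (min_width=4, slack=11)

Answer: |wind     pepper|
|island     good|
|play       word|
|microwave  give|
|and    universe|
|they         as|
|blackboard play|
|rock           |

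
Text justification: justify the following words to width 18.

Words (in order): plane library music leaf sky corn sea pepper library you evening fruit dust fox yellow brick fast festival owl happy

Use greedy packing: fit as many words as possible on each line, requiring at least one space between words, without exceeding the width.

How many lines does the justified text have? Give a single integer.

Line 1: ['plane', 'library'] (min_width=13, slack=5)
Line 2: ['music', 'leaf', 'sky'] (min_width=14, slack=4)
Line 3: ['corn', 'sea', 'pepper'] (min_width=15, slack=3)
Line 4: ['library', 'you'] (min_width=11, slack=7)
Line 5: ['evening', 'fruit', 'dust'] (min_width=18, slack=0)
Line 6: ['fox', 'yellow', 'brick'] (min_width=16, slack=2)
Line 7: ['fast', 'festival', 'owl'] (min_width=17, slack=1)
Line 8: ['happy'] (min_width=5, slack=13)
Total lines: 8

Answer: 8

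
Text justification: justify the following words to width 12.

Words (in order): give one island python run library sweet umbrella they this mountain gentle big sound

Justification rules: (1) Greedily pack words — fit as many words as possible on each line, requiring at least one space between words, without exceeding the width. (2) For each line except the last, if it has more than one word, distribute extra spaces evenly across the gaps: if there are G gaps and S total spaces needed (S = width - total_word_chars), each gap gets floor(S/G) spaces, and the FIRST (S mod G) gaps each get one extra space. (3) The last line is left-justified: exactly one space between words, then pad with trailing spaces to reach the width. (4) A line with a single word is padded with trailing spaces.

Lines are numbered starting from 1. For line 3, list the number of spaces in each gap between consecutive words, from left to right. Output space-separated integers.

Answer: 3

Derivation:
Line 1: ['give', 'one'] (min_width=8, slack=4)
Line 2: ['island'] (min_width=6, slack=6)
Line 3: ['python', 'run'] (min_width=10, slack=2)
Line 4: ['library'] (min_width=7, slack=5)
Line 5: ['sweet'] (min_width=5, slack=7)
Line 6: ['umbrella'] (min_width=8, slack=4)
Line 7: ['they', 'this'] (min_width=9, slack=3)
Line 8: ['mountain'] (min_width=8, slack=4)
Line 9: ['gentle', 'big'] (min_width=10, slack=2)
Line 10: ['sound'] (min_width=5, slack=7)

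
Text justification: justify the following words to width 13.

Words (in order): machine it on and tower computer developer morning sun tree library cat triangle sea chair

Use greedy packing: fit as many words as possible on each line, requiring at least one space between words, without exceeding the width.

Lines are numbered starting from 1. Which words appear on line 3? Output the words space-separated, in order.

Line 1: ['machine', 'it', 'on'] (min_width=13, slack=0)
Line 2: ['and', 'tower'] (min_width=9, slack=4)
Line 3: ['computer'] (min_width=8, slack=5)
Line 4: ['developer'] (min_width=9, slack=4)
Line 5: ['morning', 'sun'] (min_width=11, slack=2)
Line 6: ['tree', 'library'] (min_width=12, slack=1)
Line 7: ['cat', 'triangle'] (min_width=12, slack=1)
Line 8: ['sea', 'chair'] (min_width=9, slack=4)

Answer: computer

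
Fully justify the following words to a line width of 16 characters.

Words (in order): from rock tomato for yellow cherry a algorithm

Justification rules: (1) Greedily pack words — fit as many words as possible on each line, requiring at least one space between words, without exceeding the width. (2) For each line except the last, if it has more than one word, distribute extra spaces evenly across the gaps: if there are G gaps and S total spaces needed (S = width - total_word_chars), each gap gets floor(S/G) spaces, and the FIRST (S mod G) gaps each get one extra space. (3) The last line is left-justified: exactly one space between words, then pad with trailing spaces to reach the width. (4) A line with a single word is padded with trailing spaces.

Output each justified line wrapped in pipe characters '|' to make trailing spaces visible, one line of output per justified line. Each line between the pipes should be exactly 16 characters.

Answer: |from rock tomato|
|for       yellow|
|cherry         a|
|algorithm       |

Derivation:
Line 1: ['from', 'rock', 'tomato'] (min_width=16, slack=0)
Line 2: ['for', 'yellow'] (min_width=10, slack=6)
Line 3: ['cherry', 'a'] (min_width=8, slack=8)
Line 4: ['algorithm'] (min_width=9, slack=7)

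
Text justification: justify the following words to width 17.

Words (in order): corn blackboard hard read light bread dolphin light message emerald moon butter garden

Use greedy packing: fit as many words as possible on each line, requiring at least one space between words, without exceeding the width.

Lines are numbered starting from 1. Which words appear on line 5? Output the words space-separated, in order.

Line 1: ['corn', 'blackboard'] (min_width=15, slack=2)
Line 2: ['hard', 'read', 'light'] (min_width=15, slack=2)
Line 3: ['bread', 'dolphin'] (min_width=13, slack=4)
Line 4: ['light', 'message'] (min_width=13, slack=4)
Line 5: ['emerald', 'moon'] (min_width=12, slack=5)
Line 6: ['butter', 'garden'] (min_width=13, slack=4)

Answer: emerald moon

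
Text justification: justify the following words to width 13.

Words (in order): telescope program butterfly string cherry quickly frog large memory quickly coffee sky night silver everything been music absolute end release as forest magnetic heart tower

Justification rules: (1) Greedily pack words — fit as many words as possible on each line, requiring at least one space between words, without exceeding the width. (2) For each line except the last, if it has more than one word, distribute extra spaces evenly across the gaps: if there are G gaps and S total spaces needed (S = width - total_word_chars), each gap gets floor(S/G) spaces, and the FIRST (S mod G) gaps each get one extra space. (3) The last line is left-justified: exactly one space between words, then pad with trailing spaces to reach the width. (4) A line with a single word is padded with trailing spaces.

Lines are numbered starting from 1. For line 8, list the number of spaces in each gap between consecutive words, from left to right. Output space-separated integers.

Line 1: ['telescope'] (min_width=9, slack=4)
Line 2: ['program'] (min_width=7, slack=6)
Line 3: ['butterfly'] (min_width=9, slack=4)
Line 4: ['string', 'cherry'] (min_width=13, slack=0)
Line 5: ['quickly', 'frog'] (min_width=12, slack=1)
Line 6: ['large', 'memory'] (min_width=12, slack=1)
Line 7: ['quickly'] (min_width=7, slack=6)
Line 8: ['coffee', 'sky'] (min_width=10, slack=3)
Line 9: ['night', 'silver'] (min_width=12, slack=1)
Line 10: ['everything'] (min_width=10, slack=3)
Line 11: ['been', 'music'] (min_width=10, slack=3)
Line 12: ['absolute', 'end'] (min_width=12, slack=1)
Line 13: ['release', 'as'] (min_width=10, slack=3)
Line 14: ['forest'] (min_width=6, slack=7)
Line 15: ['magnetic'] (min_width=8, slack=5)
Line 16: ['heart', 'tower'] (min_width=11, slack=2)

Answer: 4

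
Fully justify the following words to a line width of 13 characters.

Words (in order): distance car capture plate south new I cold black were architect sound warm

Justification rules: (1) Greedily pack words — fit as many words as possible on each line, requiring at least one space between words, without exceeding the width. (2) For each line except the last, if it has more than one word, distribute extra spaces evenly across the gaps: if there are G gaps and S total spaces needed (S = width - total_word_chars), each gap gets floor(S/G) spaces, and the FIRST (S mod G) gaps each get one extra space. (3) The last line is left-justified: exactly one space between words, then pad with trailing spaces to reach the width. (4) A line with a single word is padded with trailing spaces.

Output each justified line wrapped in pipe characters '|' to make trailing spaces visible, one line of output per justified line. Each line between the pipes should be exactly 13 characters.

Line 1: ['distance', 'car'] (min_width=12, slack=1)
Line 2: ['capture', 'plate'] (min_width=13, slack=0)
Line 3: ['south', 'new', 'I'] (min_width=11, slack=2)
Line 4: ['cold', 'black'] (min_width=10, slack=3)
Line 5: ['were'] (min_width=4, slack=9)
Line 6: ['architect'] (min_width=9, slack=4)
Line 7: ['sound', 'warm'] (min_width=10, slack=3)

Answer: |distance  car|
|capture plate|
|south  new  I|
|cold    black|
|were         |
|architect    |
|sound warm   |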